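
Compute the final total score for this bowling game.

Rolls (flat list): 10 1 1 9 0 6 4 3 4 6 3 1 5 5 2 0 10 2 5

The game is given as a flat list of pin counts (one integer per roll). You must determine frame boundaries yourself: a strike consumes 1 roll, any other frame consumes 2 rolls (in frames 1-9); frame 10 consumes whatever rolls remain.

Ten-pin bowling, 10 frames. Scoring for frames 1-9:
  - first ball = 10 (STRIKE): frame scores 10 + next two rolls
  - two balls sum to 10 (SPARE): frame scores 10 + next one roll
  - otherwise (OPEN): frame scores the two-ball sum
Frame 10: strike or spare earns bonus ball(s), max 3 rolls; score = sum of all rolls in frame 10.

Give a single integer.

Frame 1: STRIKE. 10 + next two rolls (1+1) = 12. Cumulative: 12
Frame 2: OPEN (1+1=2). Cumulative: 14
Frame 3: OPEN (9+0=9). Cumulative: 23
Frame 4: SPARE (6+4=10). 10 + next roll (3) = 13. Cumulative: 36
Frame 5: OPEN (3+4=7). Cumulative: 43
Frame 6: OPEN (6+3=9). Cumulative: 52
Frame 7: OPEN (1+5=6). Cumulative: 58
Frame 8: OPEN (5+2=7). Cumulative: 65
Frame 9: SPARE (0+10=10). 10 + next roll (2) = 12. Cumulative: 77
Frame 10: OPEN. Sum of all frame-10 rolls (2+5) = 7. Cumulative: 84

Answer: 84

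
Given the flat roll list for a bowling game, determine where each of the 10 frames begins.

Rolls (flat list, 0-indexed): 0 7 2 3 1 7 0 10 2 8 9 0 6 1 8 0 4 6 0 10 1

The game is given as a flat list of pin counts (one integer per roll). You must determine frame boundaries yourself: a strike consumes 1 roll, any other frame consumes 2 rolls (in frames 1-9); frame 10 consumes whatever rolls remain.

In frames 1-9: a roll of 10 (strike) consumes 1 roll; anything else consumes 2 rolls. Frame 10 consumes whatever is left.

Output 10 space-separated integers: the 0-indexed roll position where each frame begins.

Answer: 0 2 4 6 8 10 12 14 16 18

Derivation:
Frame 1 starts at roll index 0: rolls=0,7 (sum=7), consumes 2 rolls
Frame 2 starts at roll index 2: rolls=2,3 (sum=5), consumes 2 rolls
Frame 3 starts at roll index 4: rolls=1,7 (sum=8), consumes 2 rolls
Frame 4 starts at roll index 6: rolls=0,10 (sum=10), consumes 2 rolls
Frame 5 starts at roll index 8: rolls=2,8 (sum=10), consumes 2 rolls
Frame 6 starts at roll index 10: rolls=9,0 (sum=9), consumes 2 rolls
Frame 7 starts at roll index 12: rolls=6,1 (sum=7), consumes 2 rolls
Frame 8 starts at roll index 14: rolls=8,0 (sum=8), consumes 2 rolls
Frame 9 starts at roll index 16: rolls=4,6 (sum=10), consumes 2 rolls
Frame 10 starts at roll index 18: 3 remaining rolls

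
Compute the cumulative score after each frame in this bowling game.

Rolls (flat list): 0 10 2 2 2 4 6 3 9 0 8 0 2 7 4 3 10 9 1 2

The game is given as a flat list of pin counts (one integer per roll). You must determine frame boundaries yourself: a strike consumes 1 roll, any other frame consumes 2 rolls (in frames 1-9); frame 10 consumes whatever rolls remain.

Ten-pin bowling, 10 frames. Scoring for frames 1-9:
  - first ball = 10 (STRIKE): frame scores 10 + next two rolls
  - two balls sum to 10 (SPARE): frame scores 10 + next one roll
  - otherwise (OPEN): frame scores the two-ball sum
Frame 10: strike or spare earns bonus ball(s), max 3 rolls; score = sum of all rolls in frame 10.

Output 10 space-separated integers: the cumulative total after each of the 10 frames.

Frame 1: SPARE (0+10=10). 10 + next roll (2) = 12. Cumulative: 12
Frame 2: OPEN (2+2=4). Cumulative: 16
Frame 3: OPEN (2+4=6). Cumulative: 22
Frame 4: OPEN (6+3=9). Cumulative: 31
Frame 5: OPEN (9+0=9). Cumulative: 40
Frame 6: OPEN (8+0=8). Cumulative: 48
Frame 7: OPEN (2+7=9). Cumulative: 57
Frame 8: OPEN (4+3=7). Cumulative: 64
Frame 9: STRIKE. 10 + next two rolls (9+1) = 20. Cumulative: 84
Frame 10: SPARE. Sum of all frame-10 rolls (9+1+2) = 12. Cumulative: 96

Answer: 12 16 22 31 40 48 57 64 84 96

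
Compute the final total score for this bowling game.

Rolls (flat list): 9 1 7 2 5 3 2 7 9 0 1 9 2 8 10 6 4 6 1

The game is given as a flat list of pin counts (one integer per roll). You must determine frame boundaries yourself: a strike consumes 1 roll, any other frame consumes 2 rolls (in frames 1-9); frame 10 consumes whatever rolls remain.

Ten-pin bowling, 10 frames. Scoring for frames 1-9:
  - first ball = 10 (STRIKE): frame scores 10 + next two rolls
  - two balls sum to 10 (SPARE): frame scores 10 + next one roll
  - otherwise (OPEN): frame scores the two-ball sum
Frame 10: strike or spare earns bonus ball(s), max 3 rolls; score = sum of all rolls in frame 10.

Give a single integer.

Frame 1: SPARE (9+1=10). 10 + next roll (7) = 17. Cumulative: 17
Frame 2: OPEN (7+2=9). Cumulative: 26
Frame 3: OPEN (5+3=8). Cumulative: 34
Frame 4: OPEN (2+7=9). Cumulative: 43
Frame 5: OPEN (9+0=9). Cumulative: 52
Frame 6: SPARE (1+9=10). 10 + next roll (2) = 12. Cumulative: 64
Frame 7: SPARE (2+8=10). 10 + next roll (10) = 20. Cumulative: 84
Frame 8: STRIKE. 10 + next two rolls (6+4) = 20. Cumulative: 104
Frame 9: SPARE (6+4=10). 10 + next roll (6) = 16. Cumulative: 120
Frame 10: OPEN. Sum of all frame-10 rolls (6+1) = 7. Cumulative: 127

Answer: 127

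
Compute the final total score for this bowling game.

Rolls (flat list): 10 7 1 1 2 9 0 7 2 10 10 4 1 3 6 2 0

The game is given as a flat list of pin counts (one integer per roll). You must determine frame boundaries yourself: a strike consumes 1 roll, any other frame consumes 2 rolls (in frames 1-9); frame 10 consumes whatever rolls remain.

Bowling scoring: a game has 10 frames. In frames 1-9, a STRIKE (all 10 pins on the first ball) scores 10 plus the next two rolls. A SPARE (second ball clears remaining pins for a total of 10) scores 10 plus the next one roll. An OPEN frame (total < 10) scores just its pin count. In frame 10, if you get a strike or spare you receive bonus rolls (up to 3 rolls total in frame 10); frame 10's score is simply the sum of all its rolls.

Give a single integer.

Answer: 102

Derivation:
Frame 1: STRIKE. 10 + next two rolls (7+1) = 18. Cumulative: 18
Frame 2: OPEN (7+1=8). Cumulative: 26
Frame 3: OPEN (1+2=3). Cumulative: 29
Frame 4: OPEN (9+0=9). Cumulative: 38
Frame 5: OPEN (7+2=9). Cumulative: 47
Frame 6: STRIKE. 10 + next two rolls (10+4) = 24. Cumulative: 71
Frame 7: STRIKE. 10 + next two rolls (4+1) = 15. Cumulative: 86
Frame 8: OPEN (4+1=5). Cumulative: 91
Frame 9: OPEN (3+6=9). Cumulative: 100
Frame 10: OPEN. Sum of all frame-10 rolls (2+0) = 2. Cumulative: 102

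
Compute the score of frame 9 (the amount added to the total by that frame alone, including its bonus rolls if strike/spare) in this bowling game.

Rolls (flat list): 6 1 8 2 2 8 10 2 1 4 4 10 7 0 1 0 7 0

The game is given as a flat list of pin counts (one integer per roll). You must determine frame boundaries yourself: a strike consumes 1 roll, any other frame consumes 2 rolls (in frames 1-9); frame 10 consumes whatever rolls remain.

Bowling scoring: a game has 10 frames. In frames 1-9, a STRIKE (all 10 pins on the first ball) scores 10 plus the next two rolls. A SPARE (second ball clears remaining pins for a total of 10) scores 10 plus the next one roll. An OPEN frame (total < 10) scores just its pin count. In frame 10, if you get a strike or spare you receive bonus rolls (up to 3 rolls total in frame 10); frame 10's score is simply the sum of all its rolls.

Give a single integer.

Frame 1: OPEN (6+1=7). Cumulative: 7
Frame 2: SPARE (8+2=10). 10 + next roll (2) = 12. Cumulative: 19
Frame 3: SPARE (2+8=10). 10 + next roll (10) = 20. Cumulative: 39
Frame 4: STRIKE. 10 + next two rolls (2+1) = 13. Cumulative: 52
Frame 5: OPEN (2+1=3). Cumulative: 55
Frame 6: OPEN (4+4=8). Cumulative: 63
Frame 7: STRIKE. 10 + next two rolls (7+0) = 17. Cumulative: 80
Frame 8: OPEN (7+0=7). Cumulative: 87
Frame 9: OPEN (1+0=1). Cumulative: 88
Frame 10: OPEN. Sum of all frame-10 rolls (7+0) = 7. Cumulative: 95

Answer: 1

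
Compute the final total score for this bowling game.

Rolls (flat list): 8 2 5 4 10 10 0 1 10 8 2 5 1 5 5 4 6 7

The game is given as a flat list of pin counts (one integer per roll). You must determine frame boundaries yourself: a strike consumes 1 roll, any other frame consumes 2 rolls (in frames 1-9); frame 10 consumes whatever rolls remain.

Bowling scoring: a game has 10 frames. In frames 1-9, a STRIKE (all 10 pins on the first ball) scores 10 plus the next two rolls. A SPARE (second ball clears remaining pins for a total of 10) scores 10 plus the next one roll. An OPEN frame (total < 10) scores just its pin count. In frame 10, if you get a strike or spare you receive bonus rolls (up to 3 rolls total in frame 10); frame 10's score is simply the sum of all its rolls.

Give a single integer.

Answer: 128

Derivation:
Frame 1: SPARE (8+2=10). 10 + next roll (5) = 15. Cumulative: 15
Frame 2: OPEN (5+4=9). Cumulative: 24
Frame 3: STRIKE. 10 + next two rolls (10+0) = 20. Cumulative: 44
Frame 4: STRIKE. 10 + next two rolls (0+1) = 11. Cumulative: 55
Frame 5: OPEN (0+1=1). Cumulative: 56
Frame 6: STRIKE. 10 + next two rolls (8+2) = 20. Cumulative: 76
Frame 7: SPARE (8+2=10). 10 + next roll (5) = 15. Cumulative: 91
Frame 8: OPEN (5+1=6). Cumulative: 97
Frame 9: SPARE (5+5=10). 10 + next roll (4) = 14. Cumulative: 111
Frame 10: SPARE. Sum of all frame-10 rolls (4+6+7) = 17. Cumulative: 128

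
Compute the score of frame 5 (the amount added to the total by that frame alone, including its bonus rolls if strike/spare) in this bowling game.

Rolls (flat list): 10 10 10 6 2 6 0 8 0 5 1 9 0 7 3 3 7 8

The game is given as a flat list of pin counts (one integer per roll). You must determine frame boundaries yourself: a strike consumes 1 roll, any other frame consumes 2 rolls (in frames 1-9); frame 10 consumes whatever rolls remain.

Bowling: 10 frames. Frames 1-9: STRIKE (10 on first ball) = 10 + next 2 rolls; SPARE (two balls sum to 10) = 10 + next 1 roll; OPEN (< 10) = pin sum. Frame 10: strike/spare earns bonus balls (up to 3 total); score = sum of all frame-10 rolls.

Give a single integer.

Answer: 6

Derivation:
Frame 1: STRIKE. 10 + next two rolls (10+10) = 30. Cumulative: 30
Frame 2: STRIKE. 10 + next two rolls (10+6) = 26. Cumulative: 56
Frame 3: STRIKE. 10 + next two rolls (6+2) = 18. Cumulative: 74
Frame 4: OPEN (6+2=8). Cumulative: 82
Frame 5: OPEN (6+0=6). Cumulative: 88
Frame 6: OPEN (8+0=8). Cumulative: 96
Frame 7: OPEN (5+1=6). Cumulative: 102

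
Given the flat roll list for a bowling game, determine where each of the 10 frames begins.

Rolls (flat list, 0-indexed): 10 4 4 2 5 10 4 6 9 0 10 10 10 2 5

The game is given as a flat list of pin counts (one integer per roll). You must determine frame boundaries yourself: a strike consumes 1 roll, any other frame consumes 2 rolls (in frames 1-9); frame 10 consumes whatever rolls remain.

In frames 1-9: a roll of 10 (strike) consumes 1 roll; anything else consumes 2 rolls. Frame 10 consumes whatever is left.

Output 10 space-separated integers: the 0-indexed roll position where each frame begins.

Answer: 0 1 3 5 6 8 10 11 12 13

Derivation:
Frame 1 starts at roll index 0: roll=10 (strike), consumes 1 roll
Frame 2 starts at roll index 1: rolls=4,4 (sum=8), consumes 2 rolls
Frame 3 starts at roll index 3: rolls=2,5 (sum=7), consumes 2 rolls
Frame 4 starts at roll index 5: roll=10 (strike), consumes 1 roll
Frame 5 starts at roll index 6: rolls=4,6 (sum=10), consumes 2 rolls
Frame 6 starts at roll index 8: rolls=9,0 (sum=9), consumes 2 rolls
Frame 7 starts at roll index 10: roll=10 (strike), consumes 1 roll
Frame 8 starts at roll index 11: roll=10 (strike), consumes 1 roll
Frame 9 starts at roll index 12: roll=10 (strike), consumes 1 roll
Frame 10 starts at roll index 13: 2 remaining rolls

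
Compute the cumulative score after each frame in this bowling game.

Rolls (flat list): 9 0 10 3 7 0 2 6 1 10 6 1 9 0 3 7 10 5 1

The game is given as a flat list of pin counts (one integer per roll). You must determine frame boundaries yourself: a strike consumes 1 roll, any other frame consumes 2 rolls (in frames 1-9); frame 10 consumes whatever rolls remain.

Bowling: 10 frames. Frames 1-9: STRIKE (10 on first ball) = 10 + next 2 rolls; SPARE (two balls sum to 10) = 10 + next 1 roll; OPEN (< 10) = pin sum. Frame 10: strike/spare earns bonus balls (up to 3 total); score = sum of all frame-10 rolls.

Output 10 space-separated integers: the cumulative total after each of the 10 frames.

Answer: 9 29 39 41 48 65 72 81 101 117

Derivation:
Frame 1: OPEN (9+0=9). Cumulative: 9
Frame 2: STRIKE. 10 + next two rolls (3+7) = 20. Cumulative: 29
Frame 3: SPARE (3+7=10). 10 + next roll (0) = 10. Cumulative: 39
Frame 4: OPEN (0+2=2). Cumulative: 41
Frame 5: OPEN (6+1=7). Cumulative: 48
Frame 6: STRIKE. 10 + next two rolls (6+1) = 17. Cumulative: 65
Frame 7: OPEN (6+1=7). Cumulative: 72
Frame 8: OPEN (9+0=9). Cumulative: 81
Frame 9: SPARE (3+7=10). 10 + next roll (10) = 20. Cumulative: 101
Frame 10: STRIKE. Sum of all frame-10 rolls (10+5+1) = 16. Cumulative: 117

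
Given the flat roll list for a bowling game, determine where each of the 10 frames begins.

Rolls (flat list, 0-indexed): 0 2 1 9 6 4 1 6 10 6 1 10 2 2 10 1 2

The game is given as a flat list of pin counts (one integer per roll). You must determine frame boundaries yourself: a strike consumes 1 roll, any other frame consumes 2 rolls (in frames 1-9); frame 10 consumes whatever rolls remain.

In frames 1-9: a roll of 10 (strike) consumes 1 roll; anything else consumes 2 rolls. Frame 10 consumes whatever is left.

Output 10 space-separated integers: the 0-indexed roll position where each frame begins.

Frame 1 starts at roll index 0: rolls=0,2 (sum=2), consumes 2 rolls
Frame 2 starts at roll index 2: rolls=1,9 (sum=10), consumes 2 rolls
Frame 3 starts at roll index 4: rolls=6,4 (sum=10), consumes 2 rolls
Frame 4 starts at roll index 6: rolls=1,6 (sum=7), consumes 2 rolls
Frame 5 starts at roll index 8: roll=10 (strike), consumes 1 roll
Frame 6 starts at roll index 9: rolls=6,1 (sum=7), consumes 2 rolls
Frame 7 starts at roll index 11: roll=10 (strike), consumes 1 roll
Frame 8 starts at roll index 12: rolls=2,2 (sum=4), consumes 2 rolls
Frame 9 starts at roll index 14: roll=10 (strike), consumes 1 roll
Frame 10 starts at roll index 15: 2 remaining rolls

Answer: 0 2 4 6 8 9 11 12 14 15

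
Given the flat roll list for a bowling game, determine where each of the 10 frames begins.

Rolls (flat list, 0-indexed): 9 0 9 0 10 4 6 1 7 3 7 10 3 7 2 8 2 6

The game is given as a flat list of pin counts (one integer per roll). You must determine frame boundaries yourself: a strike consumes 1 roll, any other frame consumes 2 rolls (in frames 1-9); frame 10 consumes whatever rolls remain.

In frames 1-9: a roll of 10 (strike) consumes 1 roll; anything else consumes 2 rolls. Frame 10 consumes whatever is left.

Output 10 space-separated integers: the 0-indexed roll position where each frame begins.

Answer: 0 2 4 5 7 9 11 12 14 16

Derivation:
Frame 1 starts at roll index 0: rolls=9,0 (sum=9), consumes 2 rolls
Frame 2 starts at roll index 2: rolls=9,0 (sum=9), consumes 2 rolls
Frame 3 starts at roll index 4: roll=10 (strike), consumes 1 roll
Frame 4 starts at roll index 5: rolls=4,6 (sum=10), consumes 2 rolls
Frame 5 starts at roll index 7: rolls=1,7 (sum=8), consumes 2 rolls
Frame 6 starts at roll index 9: rolls=3,7 (sum=10), consumes 2 rolls
Frame 7 starts at roll index 11: roll=10 (strike), consumes 1 roll
Frame 8 starts at roll index 12: rolls=3,7 (sum=10), consumes 2 rolls
Frame 9 starts at roll index 14: rolls=2,8 (sum=10), consumes 2 rolls
Frame 10 starts at roll index 16: 2 remaining rolls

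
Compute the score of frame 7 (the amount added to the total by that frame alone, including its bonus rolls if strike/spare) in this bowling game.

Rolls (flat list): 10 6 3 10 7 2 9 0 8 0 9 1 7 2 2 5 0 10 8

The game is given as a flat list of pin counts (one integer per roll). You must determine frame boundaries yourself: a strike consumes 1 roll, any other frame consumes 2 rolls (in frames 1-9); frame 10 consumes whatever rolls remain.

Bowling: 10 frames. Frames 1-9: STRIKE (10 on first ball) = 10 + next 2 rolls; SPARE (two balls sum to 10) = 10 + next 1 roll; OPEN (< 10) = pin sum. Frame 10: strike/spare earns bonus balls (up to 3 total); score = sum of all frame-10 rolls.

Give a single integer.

Frame 1: STRIKE. 10 + next two rolls (6+3) = 19. Cumulative: 19
Frame 2: OPEN (6+3=9). Cumulative: 28
Frame 3: STRIKE. 10 + next two rolls (7+2) = 19. Cumulative: 47
Frame 4: OPEN (7+2=9). Cumulative: 56
Frame 5: OPEN (9+0=9). Cumulative: 65
Frame 6: OPEN (8+0=8). Cumulative: 73
Frame 7: SPARE (9+1=10). 10 + next roll (7) = 17. Cumulative: 90
Frame 8: OPEN (7+2=9). Cumulative: 99
Frame 9: OPEN (2+5=7). Cumulative: 106

Answer: 17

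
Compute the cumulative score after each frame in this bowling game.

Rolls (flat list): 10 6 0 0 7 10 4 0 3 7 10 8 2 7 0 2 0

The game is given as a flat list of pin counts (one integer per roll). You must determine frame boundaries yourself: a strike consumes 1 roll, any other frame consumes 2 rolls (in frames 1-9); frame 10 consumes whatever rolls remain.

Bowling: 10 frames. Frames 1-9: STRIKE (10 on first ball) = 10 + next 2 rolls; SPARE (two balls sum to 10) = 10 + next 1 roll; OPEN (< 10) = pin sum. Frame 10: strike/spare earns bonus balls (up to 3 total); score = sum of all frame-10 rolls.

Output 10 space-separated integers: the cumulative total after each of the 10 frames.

Frame 1: STRIKE. 10 + next two rolls (6+0) = 16. Cumulative: 16
Frame 2: OPEN (6+0=6). Cumulative: 22
Frame 3: OPEN (0+7=7). Cumulative: 29
Frame 4: STRIKE. 10 + next two rolls (4+0) = 14. Cumulative: 43
Frame 5: OPEN (4+0=4). Cumulative: 47
Frame 6: SPARE (3+7=10). 10 + next roll (10) = 20. Cumulative: 67
Frame 7: STRIKE. 10 + next two rolls (8+2) = 20. Cumulative: 87
Frame 8: SPARE (8+2=10). 10 + next roll (7) = 17. Cumulative: 104
Frame 9: OPEN (7+0=7). Cumulative: 111
Frame 10: OPEN. Sum of all frame-10 rolls (2+0) = 2. Cumulative: 113

Answer: 16 22 29 43 47 67 87 104 111 113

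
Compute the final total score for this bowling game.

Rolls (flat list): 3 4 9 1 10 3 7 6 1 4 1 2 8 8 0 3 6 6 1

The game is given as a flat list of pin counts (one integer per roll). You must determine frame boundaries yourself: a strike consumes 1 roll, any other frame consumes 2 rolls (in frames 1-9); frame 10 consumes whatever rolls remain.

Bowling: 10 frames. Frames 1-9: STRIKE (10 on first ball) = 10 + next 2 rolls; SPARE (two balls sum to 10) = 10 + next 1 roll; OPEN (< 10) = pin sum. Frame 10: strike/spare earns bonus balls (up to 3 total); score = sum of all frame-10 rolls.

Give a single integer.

Frame 1: OPEN (3+4=7). Cumulative: 7
Frame 2: SPARE (9+1=10). 10 + next roll (10) = 20. Cumulative: 27
Frame 3: STRIKE. 10 + next two rolls (3+7) = 20. Cumulative: 47
Frame 4: SPARE (3+7=10). 10 + next roll (6) = 16. Cumulative: 63
Frame 5: OPEN (6+1=7). Cumulative: 70
Frame 6: OPEN (4+1=5). Cumulative: 75
Frame 7: SPARE (2+8=10). 10 + next roll (8) = 18. Cumulative: 93
Frame 8: OPEN (8+0=8). Cumulative: 101
Frame 9: OPEN (3+6=9). Cumulative: 110
Frame 10: OPEN. Sum of all frame-10 rolls (6+1) = 7. Cumulative: 117

Answer: 117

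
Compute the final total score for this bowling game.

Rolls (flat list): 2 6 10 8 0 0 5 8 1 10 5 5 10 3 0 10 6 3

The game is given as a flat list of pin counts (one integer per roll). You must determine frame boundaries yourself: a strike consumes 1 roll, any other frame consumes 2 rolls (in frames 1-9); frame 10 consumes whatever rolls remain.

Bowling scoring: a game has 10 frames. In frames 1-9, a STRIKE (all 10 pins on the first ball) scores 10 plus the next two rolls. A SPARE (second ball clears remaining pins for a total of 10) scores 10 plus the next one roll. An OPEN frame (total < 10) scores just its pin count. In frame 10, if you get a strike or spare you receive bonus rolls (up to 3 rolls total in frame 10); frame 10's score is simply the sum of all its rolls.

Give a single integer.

Answer: 123

Derivation:
Frame 1: OPEN (2+6=8). Cumulative: 8
Frame 2: STRIKE. 10 + next two rolls (8+0) = 18. Cumulative: 26
Frame 3: OPEN (8+0=8). Cumulative: 34
Frame 4: OPEN (0+5=5). Cumulative: 39
Frame 5: OPEN (8+1=9). Cumulative: 48
Frame 6: STRIKE. 10 + next two rolls (5+5) = 20. Cumulative: 68
Frame 7: SPARE (5+5=10). 10 + next roll (10) = 20. Cumulative: 88
Frame 8: STRIKE. 10 + next two rolls (3+0) = 13. Cumulative: 101
Frame 9: OPEN (3+0=3). Cumulative: 104
Frame 10: STRIKE. Sum of all frame-10 rolls (10+6+3) = 19. Cumulative: 123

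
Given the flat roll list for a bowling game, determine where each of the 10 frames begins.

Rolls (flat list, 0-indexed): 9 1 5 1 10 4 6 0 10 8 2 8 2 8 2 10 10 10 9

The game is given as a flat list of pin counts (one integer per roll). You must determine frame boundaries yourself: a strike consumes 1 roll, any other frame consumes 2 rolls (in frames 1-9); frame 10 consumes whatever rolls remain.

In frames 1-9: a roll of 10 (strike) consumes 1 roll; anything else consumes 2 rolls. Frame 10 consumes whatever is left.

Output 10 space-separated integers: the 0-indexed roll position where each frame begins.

Frame 1 starts at roll index 0: rolls=9,1 (sum=10), consumes 2 rolls
Frame 2 starts at roll index 2: rolls=5,1 (sum=6), consumes 2 rolls
Frame 3 starts at roll index 4: roll=10 (strike), consumes 1 roll
Frame 4 starts at roll index 5: rolls=4,6 (sum=10), consumes 2 rolls
Frame 5 starts at roll index 7: rolls=0,10 (sum=10), consumes 2 rolls
Frame 6 starts at roll index 9: rolls=8,2 (sum=10), consumes 2 rolls
Frame 7 starts at roll index 11: rolls=8,2 (sum=10), consumes 2 rolls
Frame 8 starts at roll index 13: rolls=8,2 (sum=10), consumes 2 rolls
Frame 9 starts at roll index 15: roll=10 (strike), consumes 1 roll
Frame 10 starts at roll index 16: 3 remaining rolls

Answer: 0 2 4 5 7 9 11 13 15 16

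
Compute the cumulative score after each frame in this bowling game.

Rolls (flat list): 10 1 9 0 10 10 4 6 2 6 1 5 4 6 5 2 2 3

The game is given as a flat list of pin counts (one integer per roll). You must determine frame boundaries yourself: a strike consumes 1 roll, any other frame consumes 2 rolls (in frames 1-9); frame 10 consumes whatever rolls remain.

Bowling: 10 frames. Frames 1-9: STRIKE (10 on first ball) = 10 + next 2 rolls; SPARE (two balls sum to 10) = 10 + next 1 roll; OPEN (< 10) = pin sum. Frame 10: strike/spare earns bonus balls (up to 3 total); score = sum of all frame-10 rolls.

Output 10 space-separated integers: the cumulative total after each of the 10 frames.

Frame 1: STRIKE. 10 + next two rolls (1+9) = 20. Cumulative: 20
Frame 2: SPARE (1+9=10). 10 + next roll (0) = 10. Cumulative: 30
Frame 3: SPARE (0+10=10). 10 + next roll (10) = 20. Cumulative: 50
Frame 4: STRIKE. 10 + next two rolls (4+6) = 20. Cumulative: 70
Frame 5: SPARE (4+6=10). 10 + next roll (2) = 12. Cumulative: 82
Frame 6: OPEN (2+6=8). Cumulative: 90
Frame 7: OPEN (1+5=6). Cumulative: 96
Frame 8: SPARE (4+6=10). 10 + next roll (5) = 15. Cumulative: 111
Frame 9: OPEN (5+2=7). Cumulative: 118
Frame 10: OPEN. Sum of all frame-10 rolls (2+3) = 5. Cumulative: 123

Answer: 20 30 50 70 82 90 96 111 118 123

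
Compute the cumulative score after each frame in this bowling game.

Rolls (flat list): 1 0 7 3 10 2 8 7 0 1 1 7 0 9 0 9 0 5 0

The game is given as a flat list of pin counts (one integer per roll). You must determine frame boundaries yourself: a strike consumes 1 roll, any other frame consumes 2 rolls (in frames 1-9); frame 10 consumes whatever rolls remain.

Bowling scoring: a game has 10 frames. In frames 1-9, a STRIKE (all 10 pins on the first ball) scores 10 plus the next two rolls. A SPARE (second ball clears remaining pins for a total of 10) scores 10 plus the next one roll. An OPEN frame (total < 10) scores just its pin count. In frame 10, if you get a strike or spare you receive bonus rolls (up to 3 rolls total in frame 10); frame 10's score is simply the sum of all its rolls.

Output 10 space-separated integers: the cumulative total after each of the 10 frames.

Answer: 1 21 41 58 65 67 74 83 92 97

Derivation:
Frame 1: OPEN (1+0=1). Cumulative: 1
Frame 2: SPARE (7+3=10). 10 + next roll (10) = 20. Cumulative: 21
Frame 3: STRIKE. 10 + next two rolls (2+8) = 20. Cumulative: 41
Frame 4: SPARE (2+8=10). 10 + next roll (7) = 17. Cumulative: 58
Frame 5: OPEN (7+0=7). Cumulative: 65
Frame 6: OPEN (1+1=2). Cumulative: 67
Frame 7: OPEN (7+0=7). Cumulative: 74
Frame 8: OPEN (9+0=9). Cumulative: 83
Frame 9: OPEN (9+0=9). Cumulative: 92
Frame 10: OPEN. Sum of all frame-10 rolls (5+0) = 5. Cumulative: 97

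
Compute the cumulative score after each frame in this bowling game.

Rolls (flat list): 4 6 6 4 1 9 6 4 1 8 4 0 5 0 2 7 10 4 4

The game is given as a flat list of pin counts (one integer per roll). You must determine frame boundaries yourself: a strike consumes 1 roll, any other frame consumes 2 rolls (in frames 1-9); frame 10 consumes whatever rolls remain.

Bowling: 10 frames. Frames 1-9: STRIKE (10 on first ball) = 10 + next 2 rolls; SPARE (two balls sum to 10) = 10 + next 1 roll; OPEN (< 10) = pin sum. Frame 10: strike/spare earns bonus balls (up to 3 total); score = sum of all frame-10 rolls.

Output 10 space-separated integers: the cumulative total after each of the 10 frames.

Frame 1: SPARE (4+6=10). 10 + next roll (6) = 16. Cumulative: 16
Frame 2: SPARE (6+4=10). 10 + next roll (1) = 11. Cumulative: 27
Frame 3: SPARE (1+9=10). 10 + next roll (6) = 16. Cumulative: 43
Frame 4: SPARE (6+4=10). 10 + next roll (1) = 11. Cumulative: 54
Frame 5: OPEN (1+8=9). Cumulative: 63
Frame 6: OPEN (4+0=4). Cumulative: 67
Frame 7: OPEN (5+0=5). Cumulative: 72
Frame 8: OPEN (2+7=9). Cumulative: 81
Frame 9: STRIKE. 10 + next two rolls (4+4) = 18. Cumulative: 99
Frame 10: OPEN. Sum of all frame-10 rolls (4+4) = 8. Cumulative: 107

Answer: 16 27 43 54 63 67 72 81 99 107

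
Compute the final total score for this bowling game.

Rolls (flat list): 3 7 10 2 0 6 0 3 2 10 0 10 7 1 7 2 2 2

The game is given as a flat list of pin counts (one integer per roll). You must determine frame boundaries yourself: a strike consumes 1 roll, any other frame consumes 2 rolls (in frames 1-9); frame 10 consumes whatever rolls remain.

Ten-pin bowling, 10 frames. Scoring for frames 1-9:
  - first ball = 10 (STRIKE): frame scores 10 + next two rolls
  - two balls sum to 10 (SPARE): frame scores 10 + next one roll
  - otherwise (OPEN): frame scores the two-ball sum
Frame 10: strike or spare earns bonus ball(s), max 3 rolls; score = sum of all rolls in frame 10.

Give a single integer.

Answer: 103

Derivation:
Frame 1: SPARE (3+7=10). 10 + next roll (10) = 20. Cumulative: 20
Frame 2: STRIKE. 10 + next two rolls (2+0) = 12. Cumulative: 32
Frame 3: OPEN (2+0=2). Cumulative: 34
Frame 4: OPEN (6+0=6). Cumulative: 40
Frame 5: OPEN (3+2=5). Cumulative: 45
Frame 6: STRIKE. 10 + next two rolls (0+10) = 20. Cumulative: 65
Frame 7: SPARE (0+10=10). 10 + next roll (7) = 17. Cumulative: 82
Frame 8: OPEN (7+1=8). Cumulative: 90
Frame 9: OPEN (7+2=9). Cumulative: 99
Frame 10: OPEN. Sum of all frame-10 rolls (2+2) = 4. Cumulative: 103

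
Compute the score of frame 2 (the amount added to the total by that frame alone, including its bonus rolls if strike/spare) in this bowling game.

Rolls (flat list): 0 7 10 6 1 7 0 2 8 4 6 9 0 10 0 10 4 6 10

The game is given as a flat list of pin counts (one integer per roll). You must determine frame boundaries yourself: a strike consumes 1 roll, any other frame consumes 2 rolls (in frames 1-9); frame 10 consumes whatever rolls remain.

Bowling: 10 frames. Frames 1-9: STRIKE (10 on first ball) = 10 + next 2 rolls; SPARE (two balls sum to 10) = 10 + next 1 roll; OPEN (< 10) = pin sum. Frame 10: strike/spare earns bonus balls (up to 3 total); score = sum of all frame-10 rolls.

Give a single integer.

Answer: 17

Derivation:
Frame 1: OPEN (0+7=7). Cumulative: 7
Frame 2: STRIKE. 10 + next two rolls (6+1) = 17. Cumulative: 24
Frame 3: OPEN (6+1=7). Cumulative: 31
Frame 4: OPEN (7+0=7). Cumulative: 38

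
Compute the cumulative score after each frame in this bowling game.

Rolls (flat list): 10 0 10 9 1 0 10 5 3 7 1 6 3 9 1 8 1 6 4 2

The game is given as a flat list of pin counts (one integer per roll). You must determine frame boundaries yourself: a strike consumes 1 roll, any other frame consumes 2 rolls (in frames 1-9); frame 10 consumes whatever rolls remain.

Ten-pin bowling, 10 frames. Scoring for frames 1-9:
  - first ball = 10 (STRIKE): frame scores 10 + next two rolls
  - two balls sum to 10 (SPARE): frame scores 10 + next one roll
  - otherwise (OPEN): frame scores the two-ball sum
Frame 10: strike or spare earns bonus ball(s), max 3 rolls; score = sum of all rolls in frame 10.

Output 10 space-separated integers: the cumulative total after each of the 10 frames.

Answer: 20 39 49 64 72 80 89 107 116 128

Derivation:
Frame 1: STRIKE. 10 + next two rolls (0+10) = 20. Cumulative: 20
Frame 2: SPARE (0+10=10). 10 + next roll (9) = 19. Cumulative: 39
Frame 3: SPARE (9+1=10). 10 + next roll (0) = 10. Cumulative: 49
Frame 4: SPARE (0+10=10). 10 + next roll (5) = 15. Cumulative: 64
Frame 5: OPEN (5+3=8). Cumulative: 72
Frame 6: OPEN (7+1=8). Cumulative: 80
Frame 7: OPEN (6+3=9). Cumulative: 89
Frame 8: SPARE (9+1=10). 10 + next roll (8) = 18. Cumulative: 107
Frame 9: OPEN (8+1=9). Cumulative: 116
Frame 10: SPARE. Sum of all frame-10 rolls (6+4+2) = 12. Cumulative: 128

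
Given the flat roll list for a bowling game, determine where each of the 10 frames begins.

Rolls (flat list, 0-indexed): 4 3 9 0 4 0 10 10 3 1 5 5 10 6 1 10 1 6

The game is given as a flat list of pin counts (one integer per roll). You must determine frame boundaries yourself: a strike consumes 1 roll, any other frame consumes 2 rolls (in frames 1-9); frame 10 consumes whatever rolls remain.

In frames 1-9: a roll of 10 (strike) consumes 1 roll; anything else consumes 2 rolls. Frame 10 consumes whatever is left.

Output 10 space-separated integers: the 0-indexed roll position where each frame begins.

Frame 1 starts at roll index 0: rolls=4,3 (sum=7), consumes 2 rolls
Frame 2 starts at roll index 2: rolls=9,0 (sum=9), consumes 2 rolls
Frame 3 starts at roll index 4: rolls=4,0 (sum=4), consumes 2 rolls
Frame 4 starts at roll index 6: roll=10 (strike), consumes 1 roll
Frame 5 starts at roll index 7: roll=10 (strike), consumes 1 roll
Frame 6 starts at roll index 8: rolls=3,1 (sum=4), consumes 2 rolls
Frame 7 starts at roll index 10: rolls=5,5 (sum=10), consumes 2 rolls
Frame 8 starts at roll index 12: roll=10 (strike), consumes 1 roll
Frame 9 starts at roll index 13: rolls=6,1 (sum=7), consumes 2 rolls
Frame 10 starts at roll index 15: 3 remaining rolls

Answer: 0 2 4 6 7 8 10 12 13 15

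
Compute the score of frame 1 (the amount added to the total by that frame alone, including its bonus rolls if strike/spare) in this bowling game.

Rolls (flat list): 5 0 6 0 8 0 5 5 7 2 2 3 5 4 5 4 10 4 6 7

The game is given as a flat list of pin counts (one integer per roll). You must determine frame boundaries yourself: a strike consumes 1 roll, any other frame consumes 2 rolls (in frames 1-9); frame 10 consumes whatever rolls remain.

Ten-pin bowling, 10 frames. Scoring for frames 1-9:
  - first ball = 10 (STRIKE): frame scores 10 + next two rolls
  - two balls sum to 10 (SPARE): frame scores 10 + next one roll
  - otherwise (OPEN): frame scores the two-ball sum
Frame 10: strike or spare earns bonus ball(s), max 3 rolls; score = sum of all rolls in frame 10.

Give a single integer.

Frame 1: OPEN (5+0=5). Cumulative: 5
Frame 2: OPEN (6+0=6). Cumulative: 11
Frame 3: OPEN (8+0=8). Cumulative: 19

Answer: 5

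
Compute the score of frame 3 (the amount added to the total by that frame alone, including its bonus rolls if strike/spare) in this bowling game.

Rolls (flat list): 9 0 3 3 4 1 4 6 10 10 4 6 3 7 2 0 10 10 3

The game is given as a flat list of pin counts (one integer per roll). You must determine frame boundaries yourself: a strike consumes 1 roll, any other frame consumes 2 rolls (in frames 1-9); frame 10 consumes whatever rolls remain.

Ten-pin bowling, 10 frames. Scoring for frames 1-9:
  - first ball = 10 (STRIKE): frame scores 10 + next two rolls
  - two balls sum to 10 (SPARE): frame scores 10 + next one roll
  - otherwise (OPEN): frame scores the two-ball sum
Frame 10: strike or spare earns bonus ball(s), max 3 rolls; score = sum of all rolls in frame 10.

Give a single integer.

Frame 1: OPEN (9+0=9). Cumulative: 9
Frame 2: OPEN (3+3=6). Cumulative: 15
Frame 3: OPEN (4+1=5). Cumulative: 20
Frame 4: SPARE (4+6=10). 10 + next roll (10) = 20. Cumulative: 40
Frame 5: STRIKE. 10 + next two rolls (10+4) = 24. Cumulative: 64

Answer: 5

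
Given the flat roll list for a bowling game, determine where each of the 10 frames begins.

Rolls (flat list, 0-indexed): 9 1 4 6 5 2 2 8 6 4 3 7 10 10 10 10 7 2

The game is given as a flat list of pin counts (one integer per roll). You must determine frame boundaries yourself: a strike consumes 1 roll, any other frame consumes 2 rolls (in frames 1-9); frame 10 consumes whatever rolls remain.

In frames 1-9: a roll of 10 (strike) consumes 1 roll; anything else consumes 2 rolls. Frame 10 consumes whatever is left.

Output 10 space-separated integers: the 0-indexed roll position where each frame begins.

Answer: 0 2 4 6 8 10 12 13 14 15

Derivation:
Frame 1 starts at roll index 0: rolls=9,1 (sum=10), consumes 2 rolls
Frame 2 starts at roll index 2: rolls=4,6 (sum=10), consumes 2 rolls
Frame 3 starts at roll index 4: rolls=5,2 (sum=7), consumes 2 rolls
Frame 4 starts at roll index 6: rolls=2,8 (sum=10), consumes 2 rolls
Frame 5 starts at roll index 8: rolls=6,4 (sum=10), consumes 2 rolls
Frame 6 starts at roll index 10: rolls=3,7 (sum=10), consumes 2 rolls
Frame 7 starts at roll index 12: roll=10 (strike), consumes 1 roll
Frame 8 starts at roll index 13: roll=10 (strike), consumes 1 roll
Frame 9 starts at roll index 14: roll=10 (strike), consumes 1 roll
Frame 10 starts at roll index 15: 3 remaining rolls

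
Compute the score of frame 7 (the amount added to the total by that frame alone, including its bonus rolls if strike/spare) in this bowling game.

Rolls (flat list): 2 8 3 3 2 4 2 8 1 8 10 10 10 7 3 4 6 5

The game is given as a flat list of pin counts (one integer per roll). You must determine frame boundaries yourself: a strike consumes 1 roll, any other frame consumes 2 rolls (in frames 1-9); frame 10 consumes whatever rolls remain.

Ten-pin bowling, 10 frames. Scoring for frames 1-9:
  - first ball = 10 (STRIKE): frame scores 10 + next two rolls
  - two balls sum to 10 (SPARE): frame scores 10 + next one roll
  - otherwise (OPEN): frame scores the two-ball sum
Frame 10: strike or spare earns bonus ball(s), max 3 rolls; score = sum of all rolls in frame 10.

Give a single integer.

Frame 1: SPARE (2+8=10). 10 + next roll (3) = 13. Cumulative: 13
Frame 2: OPEN (3+3=6). Cumulative: 19
Frame 3: OPEN (2+4=6). Cumulative: 25
Frame 4: SPARE (2+8=10). 10 + next roll (1) = 11. Cumulative: 36
Frame 5: OPEN (1+8=9). Cumulative: 45
Frame 6: STRIKE. 10 + next two rolls (10+10) = 30. Cumulative: 75
Frame 7: STRIKE. 10 + next two rolls (10+7) = 27. Cumulative: 102
Frame 8: STRIKE. 10 + next two rolls (7+3) = 20. Cumulative: 122
Frame 9: SPARE (7+3=10). 10 + next roll (4) = 14. Cumulative: 136

Answer: 27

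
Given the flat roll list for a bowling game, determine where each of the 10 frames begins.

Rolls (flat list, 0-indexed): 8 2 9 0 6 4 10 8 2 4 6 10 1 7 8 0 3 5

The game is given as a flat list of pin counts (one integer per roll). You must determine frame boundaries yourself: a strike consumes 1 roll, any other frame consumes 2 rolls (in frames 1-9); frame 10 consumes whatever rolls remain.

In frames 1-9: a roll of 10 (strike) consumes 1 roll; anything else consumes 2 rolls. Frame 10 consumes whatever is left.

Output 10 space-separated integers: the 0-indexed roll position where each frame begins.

Frame 1 starts at roll index 0: rolls=8,2 (sum=10), consumes 2 rolls
Frame 2 starts at roll index 2: rolls=9,0 (sum=9), consumes 2 rolls
Frame 3 starts at roll index 4: rolls=6,4 (sum=10), consumes 2 rolls
Frame 4 starts at roll index 6: roll=10 (strike), consumes 1 roll
Frame 5 starts at roll index 7: rolls=8,2 (sum=10), consumes 2 rolls
Frame 6 starts at roll index 9: rolls=4,6 (sum=10), consumes 2 rolls
Frame 7 starts at roll index 11: roll=10 (strike), consumes 1 roll
Frame 8 starts at roll index 12: rolls=1,7 (sum=8), consumes 2 rolls
Frame 9 starts at roll index 14: rolls=8,0 (sum=8), consumes 2 rolls
Frame 10 starts at roll index 16: 2 remaining rolls

Answer: 0 2 4 6 7 9 11 12 14 16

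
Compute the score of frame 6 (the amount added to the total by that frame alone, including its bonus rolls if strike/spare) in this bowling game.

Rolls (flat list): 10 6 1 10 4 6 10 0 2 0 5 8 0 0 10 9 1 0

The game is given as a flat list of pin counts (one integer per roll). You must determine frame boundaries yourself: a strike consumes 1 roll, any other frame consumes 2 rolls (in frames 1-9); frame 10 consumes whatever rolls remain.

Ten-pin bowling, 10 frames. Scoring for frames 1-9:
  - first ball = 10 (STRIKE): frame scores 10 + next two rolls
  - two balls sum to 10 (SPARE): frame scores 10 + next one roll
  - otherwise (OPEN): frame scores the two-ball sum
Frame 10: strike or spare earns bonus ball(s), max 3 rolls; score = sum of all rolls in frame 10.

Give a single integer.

Frame 1: STRIKE. 10 + next two rolls (6+1) = 17. Cumulative: 17
Frame 2: OPEN (6+1=7). Cumulative: 24
Frame 3: STRIKE. 10 + next two rolls (4+6) = 20. Cumulative: 44
Frame 4: SPARE (4+6=10). 10 + next roll (10) = 20. Cumulative: 64
Frame 5: STRIKE. 10 + next two rolls (0+2) = 12. Cumulative: 76
Frame 6: OPEN (0+2=2). Cumulative: 78
Frame 7: OPEN (0+5=5). Cumulative: 83
Frame 8: OPEN (8+0=8). Cumulative: 91

Answer: 2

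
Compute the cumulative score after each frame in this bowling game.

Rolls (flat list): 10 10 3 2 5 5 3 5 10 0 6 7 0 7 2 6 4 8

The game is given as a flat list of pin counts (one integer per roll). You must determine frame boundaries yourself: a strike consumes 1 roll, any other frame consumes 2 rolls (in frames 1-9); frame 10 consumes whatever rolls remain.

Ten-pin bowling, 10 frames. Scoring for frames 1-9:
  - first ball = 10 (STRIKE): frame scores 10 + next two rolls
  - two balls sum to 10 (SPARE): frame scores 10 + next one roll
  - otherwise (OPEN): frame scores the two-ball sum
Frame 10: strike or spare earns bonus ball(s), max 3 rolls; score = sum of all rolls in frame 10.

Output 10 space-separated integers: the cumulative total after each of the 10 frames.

Frame 1: STRIKE. 10 + next two rolls (10+3) = 23. Cumulative: 23
Frame 2: STRIKE. 10 + next two rolls (3+2) = 15. Cumulative: 38
Frame 3: OPEN (3+2=5). Cumulative: 43
Frame 4: SPARE (5+5=10). 10 + next roll (3) = 13. Cumulative: 56
Frame 5: OPEN (3+5=8). Cumulative: 64
Frame 6: STRIKE. 10 + next two rolls (0+6) = 16. Cumulative: 80
Frame 7: OPEN (0+6=6). Cumulative: 86
Frame 8: OPEN (7+0=7). Cumulative: 93
Frame 9: OPEN (7+2=9). Cumulative: 102
Frame 10: SPARE. Sum of all frame-10 rolls (6+4+8) = 18. Cumulative: 120

Answer: 23 38 43 56 64 80 86 93 102 120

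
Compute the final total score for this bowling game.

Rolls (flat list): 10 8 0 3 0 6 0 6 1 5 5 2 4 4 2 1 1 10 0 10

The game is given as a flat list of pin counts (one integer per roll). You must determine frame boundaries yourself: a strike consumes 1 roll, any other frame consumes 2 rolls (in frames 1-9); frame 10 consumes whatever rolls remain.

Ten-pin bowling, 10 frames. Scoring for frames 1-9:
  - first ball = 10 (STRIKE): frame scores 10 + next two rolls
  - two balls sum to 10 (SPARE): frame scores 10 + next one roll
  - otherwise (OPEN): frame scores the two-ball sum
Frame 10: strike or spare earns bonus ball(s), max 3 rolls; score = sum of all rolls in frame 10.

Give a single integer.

Frame 1: STRIKE. 10 + next two rolls (8+0) = 18. Cumulative: 18
Frame 2: OPEN (8+0=8). Cumulative: 26
Frame 3: OPEN (3+0=3). Cumulative: 29
Frame 4: OPEN (6+0=6). Cumulative: 35
Frame 5: OPEN (6+1=7). Cumulative: 42
Frame 6: SPARE (5+5=10). 10 + next roll (2) = 12. Cumulative: 54
Frame 7: OPEN (2+4=6). Cumulative: 60
Frame 8: OPEN (4+2=6). Cumulative: 66
Frame 9: OPEN (1+1=2). Cumulative: 68
Frame 10: STRIKE. Sum of all frame-10 rolls (10+0+10) = 20. Cumulative: 88

Answer: 88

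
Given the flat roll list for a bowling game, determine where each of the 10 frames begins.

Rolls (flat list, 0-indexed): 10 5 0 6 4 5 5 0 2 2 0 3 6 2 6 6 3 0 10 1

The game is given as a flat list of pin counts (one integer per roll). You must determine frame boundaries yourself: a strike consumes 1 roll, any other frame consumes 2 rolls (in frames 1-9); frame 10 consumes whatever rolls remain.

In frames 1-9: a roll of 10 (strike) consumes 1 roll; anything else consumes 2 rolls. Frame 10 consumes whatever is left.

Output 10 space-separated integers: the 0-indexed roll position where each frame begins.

Answer: 0 1 3 5 7 9 11 13 15 17

Derivation:
Frame 1 starts at roll index 0: roll=10 (strike), consumes 1 roll
Frame 2 starts at roll index 1: rolls=5,0 (sum=5), consumes 2 rolls
Frame 3 starts at roll index 3: rolls=6,4 (sum=10), consumes 2 rolls
Frame 4 starts at roll index 5: rolls=5,5 (sum=10), consumes 2 rolls
Frame 5 starts at roll index 7: rolls=0,2 (sum=2), consumes 2 rolls
Frame 6 starts at roll index 9: rolls=2,0 (sum=2), consumes 2 rolls
Frame 7 starts at roll index 11: rolls=3,6 (sum=9), consumes 2 rolls
Frame 8 starts at roll index 13: rolls=2,6 (sum=8), consumes 2 rolls
Frame 9 starts at roll index 15: rolls=6,3 (sum=9), consumes 2 rolls
Frame 10 starts at roll index 17: 3 remaining rolls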